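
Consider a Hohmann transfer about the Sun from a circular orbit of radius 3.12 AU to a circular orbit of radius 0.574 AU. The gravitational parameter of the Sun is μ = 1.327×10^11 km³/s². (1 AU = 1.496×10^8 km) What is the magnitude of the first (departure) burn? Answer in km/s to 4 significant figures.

In km: r₁ = 3.12 × 1.496×10^8 = 4.66752×10^8 km; r₂ = 0.574 × 1.496×10^8 = 8.58704×10^7 km.
Semi-major axis of the transfer orbit: a_t = (4.66752×10^8 + 8.58704×10^7)/2 = 2.763112×10^8 km.
Circular speed at r = 4.66752×10^8 km: v_c = √(μ/r) = 16.8614 km/s.
Transfer-orbit speed at the same r (vis-viva, a = a_t): v_t = √[μ(2/r − 1/a_t)] = 9.39972 km/s.
Δv₁ = |v_t − v_c| = |9.39972 − 16.8614| = 7.462 km/s.

Δv₁ = 7.462 km/s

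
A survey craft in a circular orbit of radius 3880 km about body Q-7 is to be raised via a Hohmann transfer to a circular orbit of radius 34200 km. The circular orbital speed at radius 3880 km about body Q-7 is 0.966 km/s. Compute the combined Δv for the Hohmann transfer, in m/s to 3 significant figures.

Δv = 507 m/s

From the circular-orbit relation v² = μ/r at r = 3880 km: μ = v²r = (0.966)² × 3880 = 3620.65 km³/s².
The Hohmann ellipse has a_t = (r₁ + r₂)/2 = 19040 km.
At r₁ the circular-orbit speed is v₁ = √(μ/r₁) = 0.96600 km/s.
On the transfer ellipse at r₁, v² = μ(2/r − 1/a) gives v_p = √[μ(2/r₁ − 1/a_t)] = 1.2947 km/s.
First burn Δv₁ = |v_p − v₁| = 0.3287 km/s.
At r₂, v₂ = √(μ/r₂) = 0.3254 km/s.
Transfer-orbit speed at r₂: v_a = √[μ(2/r₂ − 1/a_t)] = 0.1469 km/s.
Second burn Δv₂ = |v₂ − v_a| = 0.1785 km/s.
Total Δv = Δv₁ + Δv₂ = 0.5072 km/s.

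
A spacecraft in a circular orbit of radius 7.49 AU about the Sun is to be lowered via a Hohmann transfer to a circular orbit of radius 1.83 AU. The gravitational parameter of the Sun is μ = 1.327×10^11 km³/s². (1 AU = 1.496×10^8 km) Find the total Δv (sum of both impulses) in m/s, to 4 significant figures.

Δv = 9959 m/s

In km: r₁ = 7.49 × 1.496×10^8 = 1.120504×10^9 km; r₂ = 1.83 × 1.496×10^8 = 2.73768×10^8 km.
Semi-major axis of the transfer orbit: a_t = (1.120504×10^9 + 2.73768×10^8)/2 = 6.97136×10^8 km.
At r₁ the circular-orbit speed is v₁ = √(μ/r₁) = 10.883 km/s.
On the transfer ellipse at r₁, vis-viva gives v_a = √[μ(2/r₁ − 1/a_t)] = 6.8196 km/s.
First burn Δv₁ = |v_a − v₁| = 4.063 km/s.
At r₂, v₂ = √(μ/r₂) = 22.016 km/s.
Transfer-orbit speed at r₂: v_p = √[μ(2/r₂ − 1/a_t)] = 27.912 km/s.
Second burn Δv₂ = |v₂ − v_p| = 5.896 km/s.
Δv = Δv₁ + Δv₂ = 4.063 + 5.896 = 9.959 km/s.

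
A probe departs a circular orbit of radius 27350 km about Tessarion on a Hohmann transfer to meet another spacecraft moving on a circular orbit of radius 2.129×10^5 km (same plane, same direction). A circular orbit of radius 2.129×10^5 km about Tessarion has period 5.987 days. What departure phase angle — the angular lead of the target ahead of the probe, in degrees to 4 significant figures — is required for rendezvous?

φ = 103.7°

From Kepler's third law T² = 4π²r³/μ at r = 2.129×10^5 km, T = 5.987 days = 5.987 × 86400 s = 5.172768×10^5 s: μ = 4π²r³/T² = 1.42377×10^6 km³/s².
The Hohmann ellipse has a_t = (r₁ + r₂)/2 = 1.20125×10^5 km.
Transfer time t = π√(a_t³/μ) = 1.09617×10^5 s.
The target's mean motion on its circular orbit is ω₂ = √(μ/r₂³) = 1.21467×10^-5 rad/s.
Angle swept by the target during transfer: ω₂·t = 1.3315 rad = 76.29°.
The probe traverses 180° on the transfer ellipse, so the target must lead by 180° − 76.29° = 103.7°.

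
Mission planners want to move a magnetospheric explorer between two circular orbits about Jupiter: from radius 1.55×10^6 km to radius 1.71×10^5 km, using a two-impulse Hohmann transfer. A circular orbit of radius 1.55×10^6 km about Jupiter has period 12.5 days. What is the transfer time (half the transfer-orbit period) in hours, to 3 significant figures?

t = 62.0 hours

From Kepler's third law T² = 4π²r³/μ at r = 1.55×10^6 km, T = 12.5 days = 12.5 × 86400 s = 1.080×10^6 s: μ = 4π²r³/T² = 1.26040×10^8 km³/s².
Semi-major axis of the transfer orbit: a_t = (1.550×10^6 + 1.710×10^5)/2 = 8.605×10^5 km.
Transfer time t = π√(a_t³/μ) = π√((8.605×10^5)³ / 1.26040×10^8) = 2.2337×10^5 s.
Converting: 2.2337×10^5 s ÷ 3600 s/hour = 62.0 hours.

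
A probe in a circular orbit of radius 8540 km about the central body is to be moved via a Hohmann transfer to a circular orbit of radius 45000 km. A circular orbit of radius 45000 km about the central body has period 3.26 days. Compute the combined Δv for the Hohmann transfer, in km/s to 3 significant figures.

Δv = 1.12 km/s

From Kepler's third law T² = 4π²r³/μ at r = 45000 km, T = 3.26 days = 3.26 × 86400 s = 2.81664×10^5 s: μ = 4π²r³/T² = 45345.5 km³/s².
The Hohmann ellipse has a_t = (r₁ + r₂)/2 = 26770 km.
At r₁ the circular-orbit speed is v₁ = √(μ/r₁) = 2.3043 km/s.
Transfer-orbit speed at r₁ (v² = μ(2/r − 1/a)): v_p = √[μ(2/r₁ − 1/a_t)] = 2.9876 km/s.
First burn Δv₁ = |v_p − v₁| = 0.6833 km/s.
Circular speed at r₂: v₂ = √(μ/r₂) = 1.00383 km/s.
Transfer-orbit speed at r₂: v_a = √[μ(2/r₂ − 1/a_t)] = 0.566977 km/s.
Second burn Δv₂ = |v₂ − v_a| = 0.4369 km/s.
Total Δv = Δv₁ + Δv₂ = 1.120 km/s.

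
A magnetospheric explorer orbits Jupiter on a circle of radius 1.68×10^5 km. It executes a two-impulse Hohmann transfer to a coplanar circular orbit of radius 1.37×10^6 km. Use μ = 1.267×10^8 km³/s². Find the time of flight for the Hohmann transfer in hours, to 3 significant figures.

t = 52.3 hours

The Hohmann ellipse has a_t = (r₁ + r₂)/2 = 7.690×10^5 km.
Transfer time t = π√(a_t³/μ) = π√((7.690×10^5)³ / 1.267×10^8) = 1.882×10^5 s.
Converting: 1.882×10^5 s ÷ 3600 s/hour = 52.3 hours.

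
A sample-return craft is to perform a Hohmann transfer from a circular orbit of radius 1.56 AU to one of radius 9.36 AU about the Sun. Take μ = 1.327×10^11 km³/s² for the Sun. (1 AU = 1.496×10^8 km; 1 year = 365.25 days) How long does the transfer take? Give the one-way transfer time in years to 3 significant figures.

In km: r₁ = 1.56 × 1.496×10^8 = 2.33376×10^8 km; r₂ = 9.36 × 1.496×10^8 = 1.400256×10^9 km.
Transfer-ellipse semi-major axis a_t = (r₁ + r₂)/2 = (2.33376×10^8 + 1.400256×10^9)/2 = 8.16816×10^8 km.
By Kepler's third law the transfer-orbit period is T = 2π√(a_t³/μ), so t = T/2 = 2.013×10^8 s.
Converting: 2.013×10^8 s ÷ 3.15576×10^7 s/year (365.25 × 86400) = 6.38 years.

t = 6.38 years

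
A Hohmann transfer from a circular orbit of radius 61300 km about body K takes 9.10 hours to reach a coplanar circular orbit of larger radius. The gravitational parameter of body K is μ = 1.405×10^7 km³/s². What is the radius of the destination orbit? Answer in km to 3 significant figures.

Transfer time t = 9.10 hours = 32760 s, and t = π√(a_t³/μ).
So a_t = (μ t²/π²)^(1/3) = (1.405×10^7 × (32760)² / π²)^(1/3) = 1.1517×10^5 km.
Since a_t = (r₁ + r₂)/2, r₂ = 2a_t − r₁ = 2×1.1517×10^5 − 61300 = 1.6904×10^5 km.

r₂ = 1.69×10^5 km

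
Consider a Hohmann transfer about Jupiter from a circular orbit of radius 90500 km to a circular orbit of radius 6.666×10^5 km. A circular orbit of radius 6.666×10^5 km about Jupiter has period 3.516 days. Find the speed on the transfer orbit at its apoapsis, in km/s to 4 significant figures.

From Kepler's third law T² = 4π²r³/μ at r = 6.666×10^5 km, T = 3.516 days = 3.516 × 86400 s = 3.037824×10^5 s: μ = 4π²r³/T² = 1.26716×10^8 km³/s².
Semi-major axis of the transfer orbit: a_t = (90500 + 6.666×10^5)/2 = 3.7855×10^5 km.
The apoapsis of the transfer ellipse is at r = 6.666×10^5 km.
From the vis-viva equation, v = √[μ(2/r − 1/a_t)] = 6.741 km/s.

v = 6.741 km/s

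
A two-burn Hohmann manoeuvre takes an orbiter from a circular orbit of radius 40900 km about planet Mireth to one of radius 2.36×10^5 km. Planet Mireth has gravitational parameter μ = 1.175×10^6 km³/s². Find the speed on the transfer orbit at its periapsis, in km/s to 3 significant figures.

Semi-major axis of the transfer orbit: a_t = (40900 + 2.360×10^5)/2 = 1.3845×10^5 km.
At periapsis, r = 40900 km.
Applying v² = μ(2/r − 1/a_t): v = 6.998 km/s.

v = 7.00 km/s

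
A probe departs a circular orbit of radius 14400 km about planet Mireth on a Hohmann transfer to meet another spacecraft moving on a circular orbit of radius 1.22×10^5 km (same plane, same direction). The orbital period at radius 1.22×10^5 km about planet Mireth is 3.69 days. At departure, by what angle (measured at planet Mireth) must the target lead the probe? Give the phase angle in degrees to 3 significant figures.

φ = 105°

From Kepler's third law T² = 4π²r³/μ at r = 1.22×10^5 km, T = 3.69 days = 3.69 × 86400 s = 3.18816×10^5 s: μ = 4π²r³/T² = 7.05276×10^5 km³/s².
The Hohmann ellipse has a_t = (r₁ + r₂)/2 = 68200 km.
Transfer time t = π√(a_t³/μ) = 66630 s.
Target angular speed ω₂ = √(μ/r₂³) = 1.971×10^-5 rad/s.
Angle swept by the target during transfer: ω₂·t = 1.313 rad = 75.23°.
Arrival is 180° from departure on the ellipse, so φ = 180° − 75.23° = 105°.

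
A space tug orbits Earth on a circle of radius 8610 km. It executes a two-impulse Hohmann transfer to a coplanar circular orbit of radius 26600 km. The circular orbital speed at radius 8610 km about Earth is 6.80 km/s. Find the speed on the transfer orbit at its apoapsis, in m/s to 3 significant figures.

From the circular-orbit relation v² = μ/r at r = 8610 km: μ = v²r = (6.80)² × 8610 = 3.98126×10^5 km³/s².
Transfer-ellipse semi-major axis a_t = (r₁ + r₂)/2 = (8610 + 26600)/2 = 17605 km.
The apoapsis of the transfer ellipse is at r = 26600 km.
Vis-viva: v = √[μ(2/r − 1/a_t)] = √[3.98126×10^5 × (2/26600 − 1/17605)] = 2.706 km/s.

v = 2710 m/s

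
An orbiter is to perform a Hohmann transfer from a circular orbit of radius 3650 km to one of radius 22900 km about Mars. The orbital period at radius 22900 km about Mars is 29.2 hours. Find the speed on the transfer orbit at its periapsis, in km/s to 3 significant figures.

v = 4.50 km/s

From Kepler's third law T² = 4π²r³/μ at r = 22900 km, T = 29.2 hours = 29.2 × 3600 s = 1.0512×10^5 s: μ = 4π²r³/T² = 42903.8 km³/s².
The Hohmann ellipse has a_t = (r₁ + r₂)/2 = 13275 km.
At periapsis, r = 3650 km.
Vis-viva: v = √[μ(2/r − 1/a_t)] = √[42903.8 × (2/3650 − 1/13275)] = 4.503 km/s.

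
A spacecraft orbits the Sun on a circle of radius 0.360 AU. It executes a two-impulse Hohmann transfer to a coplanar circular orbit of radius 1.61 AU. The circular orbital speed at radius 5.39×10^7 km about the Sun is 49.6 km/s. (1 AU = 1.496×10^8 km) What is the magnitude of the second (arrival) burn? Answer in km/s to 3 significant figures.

From the circular-orbit relation v² = μ/r at r = 5.39×10^7 km: μ = v²r = (49.6)² × 5.39×10^7 = 1.32603×10^11 km³/s².
In km: r₁ = 0.360 × 1.496×10^8 = 5.3856×10^7 km; r₂ = 1.61 × 1.496×10^8 = 2.40856×10^8 km.
The Hohmann ellipse has a_t = (r₁ + r₂)/2 = 1.47356×10^8 km.
Circular speed at r = 2.40856×10^8 km: v_c = √(μ/r) = 23.464 km/s.
Transfer-orbit speed at the same r (vis-viva, a = a_t): v_t = √[μ(2/r − 1/a_t)] = 14.185 km/s.
Δv₂ = |v_t − v_c| = |14.185 − 23.464| = 9.279 km/s.

Δv₂ = 9.28 km/s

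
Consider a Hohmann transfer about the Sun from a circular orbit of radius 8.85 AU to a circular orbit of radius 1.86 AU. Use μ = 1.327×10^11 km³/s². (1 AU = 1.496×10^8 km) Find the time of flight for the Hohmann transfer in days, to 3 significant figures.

t = 2260 days

In km: r₁ = 8.85 × 1.496×10^8 = 1.32396×10^9 km; r₂ = 1.86 × 1.496×10^8 = 2.78256×10^8 km.
The Hohmann ellipse has a_t = (r₁ + r₂)/2 = 8.01108×10^8 km.
Half the transfer-orbit period gives t = π√(a_t³/μ) = 1.955×10^8 s.
Converting: 1.955×10^8 s ÷ 86400 s/day = 2260 days.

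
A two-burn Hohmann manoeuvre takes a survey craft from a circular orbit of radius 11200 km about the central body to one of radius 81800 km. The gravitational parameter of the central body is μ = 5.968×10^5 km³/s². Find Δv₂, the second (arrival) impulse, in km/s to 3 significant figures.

Transfer-ellipse semi-major axis a_t = (r₁ + r₂)/2 = (11200 + 81800)/2 = 46500 km.
Circular speed at r = 81800 km: v_c = √(μ/r) = 2.701 km/s.
Transfer-orbit speed at the same r (vis-viva, a = a_t): v_t = √[μ(2/r − 1/a_t)] = 1.326 km/s.
Δv₂ = |v_t − v_c| = |1.326 − 2.701| = 1.375 km/s.

Δv₂ = 1.38 km/s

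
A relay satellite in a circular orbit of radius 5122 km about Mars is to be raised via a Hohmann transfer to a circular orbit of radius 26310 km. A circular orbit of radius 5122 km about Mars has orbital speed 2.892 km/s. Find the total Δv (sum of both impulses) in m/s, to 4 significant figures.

Δv = 1397 m/s

From the circular-orbit relation v² = μ/r at r = 5122 km: μ = v²r = (2.892)² × 5122 = 42838.7 km³/s².
The Hohmann ellipse has a_t = (r₁ + r₂)/2 = 15716 km.
Circular speed at r₁: v₁ = √(μ/r₁) = √(42838.7/5122) = 2.89200 km/s.
Transfer-orbit speed at r₁ (v² = μ(2/r − 1/a)): v_p = √[μ(2/r₁ − 1/a_t)] = 3.74186 km/s.
First burn Δv₁ = |v_p − v₁| = 0.84986 km/s.
Circular speed at r₂: v₂ = √(μ/r₂) = 1.27602 km/s.
Transfer-orbit speed at r₂: v_a = √[μ(2/r₂ − 1/a_t)] = 0.728461 km/s.
Second burn Δv₂ = |v₂ − v_a| = 0.54756 km/s.
Δv = Δv₁ + Δv₂ = 0.84986 + 0.54756 = 1.397 km/s.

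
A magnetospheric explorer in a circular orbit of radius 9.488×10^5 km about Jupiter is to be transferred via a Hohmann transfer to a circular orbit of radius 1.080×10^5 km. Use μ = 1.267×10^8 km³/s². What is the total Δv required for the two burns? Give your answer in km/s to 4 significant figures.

The Hohmann ellipse has a_t = (r₁ + r₂)/2 = 5.284×10^5 km.
Circular speed at r₁: v₁ = √(μ/r₁) = √(1.267×10^8/9.488×10^5) = 11.5558 km/s.
On the transfer ellipse at r₁, v² = μ(2/r − 1/a) gives v_a = √[μ(2/r₁ − 1/a_t)] = 5.22434 km/s.
First burn Δv₁ = |v_a − v₁| = 6.331 km/s.
At r₂, v₂ = √(μ/r₂) = 34.25 km/s.
Transfer-orbit speed at r₂: v_p = √[μ(2/r₂ − 1/a_t)] = 45.90 km/s.
Second burn Δv₂ = |v₂ − v_p| = 11.65 km/s.
Total Δv = Δv₁ + Δv₂ = 17.98 km/s.

Δv = 17.98 km/s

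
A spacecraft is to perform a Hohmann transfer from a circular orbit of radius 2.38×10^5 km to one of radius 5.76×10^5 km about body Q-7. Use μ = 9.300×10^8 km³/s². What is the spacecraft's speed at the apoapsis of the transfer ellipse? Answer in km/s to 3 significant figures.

v = 30.7 km/s

Transfer-ellipse semi-major axis a_t = (r₁ + r₂)/2 = (2.380×10^5 + 5.760×10^5)/2 = 4.070×10^5 km.
The apoapsis of the transfer ellipse is at r = 5.760×10^5 km.
Applying v² = μ(2/r − 1/a_t): v = 30.73 km/s.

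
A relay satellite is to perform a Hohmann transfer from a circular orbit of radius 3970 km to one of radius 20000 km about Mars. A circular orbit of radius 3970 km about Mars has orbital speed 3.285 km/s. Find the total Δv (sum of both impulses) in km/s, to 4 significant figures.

From the circular-orbit relation v² = μ/r at r = 3970 km: μ = v²r = (3.285)² × 3970 = 42841.2 km³/s².
Transfer-ellipse semi-major axis a_t = (r₁ + r₂)/2 = (3970 + 20000)/2 = 11985 km.
At r₁ the circular-orbit speed is v₁ = √(μ/r₁) = 3.2850 km/s.
On the transfer ellipse at r₁, vis-viva equation gives v_p = √[μ(2/r₁ − 1/a_t)] = 4.2436 km/s.
First burn Δv₁ = |v_p − v₁| = 0.9586 km/s.
Circular speed at r₂: v₂ = √(μ/r₂) = 1.46358 km/s.
Transfer-orbit speed at r₂: v_a = √[μ(2/r₂ − 1/a_t)] = 0.842349 km/s.
Second burn Δv₂ = |v₂ − v_a| = 0.6212 km/s.
Total Δv = Δv₁ + Δv₂ = 1.580 km/s.

Δv = 1.580 km/s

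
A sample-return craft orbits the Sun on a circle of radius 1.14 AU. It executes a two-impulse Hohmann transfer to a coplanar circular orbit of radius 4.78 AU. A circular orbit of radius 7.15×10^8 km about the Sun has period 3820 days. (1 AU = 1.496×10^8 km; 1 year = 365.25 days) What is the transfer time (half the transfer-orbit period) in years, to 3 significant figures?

t = 2.55 years

From Kepler's third law T² = 4π²r³/μ at r = 7.15×10^8 km, T = 3820 days = 3820 × 86400 s = 3.30048×10^8 s: μ = 4π²r³/T² = 1.32472×10^11 km³/s².
In km: r₁ = 1.14 × 1.496×10^8 = 1.70544×10^8 km; r₂ = 4.78 × 1.496×10^8 = 7.15088×10^8 km.
Semi-major axis of the transfer orbit: a_t = (1.70544×10^8 + 7.15088×10^8)/2 = 4.42816×10^8 km.
Transfer time t = π√(a_t³/μ) = π√((4.42816×10^8)³ / 1.32472×10^11) = 8.043×10^7 s.
Converting: 8.043×10^7 s ÷ 3.15576×10^7 s/year (365.25 × 86400) = 2.55 years.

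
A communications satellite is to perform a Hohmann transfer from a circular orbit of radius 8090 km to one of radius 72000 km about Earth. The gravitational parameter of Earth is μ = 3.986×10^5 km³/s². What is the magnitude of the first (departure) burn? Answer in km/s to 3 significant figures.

Δv₁ = 2.39 km/s

The Hohmann ellipse has a_t = (r₁ + r₂)/2 = 40045 km.
On the circular orbit at r = 8090 km, v_c = √(μ/r) = 7.019 km/s.
Vis-viva on the transfer ellipse at r = 8090 km gives v_t = √[μ(2/r − 1/a_t)] = 9.412 km/s.
Δv₁ = |v_t − v_c| = |9.412 − 7.019| = 2.393 km/s.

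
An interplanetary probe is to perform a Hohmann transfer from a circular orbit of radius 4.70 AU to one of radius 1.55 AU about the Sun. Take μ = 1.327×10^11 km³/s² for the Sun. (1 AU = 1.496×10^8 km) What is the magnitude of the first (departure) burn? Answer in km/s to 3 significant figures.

In km: r₁ = 4.70 × 1.496×10^8 = 7.0312×10^8 km; r₂ = 1.55 × 1.496×10^8 = 2.3188×10^8 km.
Semi-major axis of the transfer orbit: a_t = (7.0312×10^8 + 2.3188×10^8)/2 = 4.675×10^8 km.
On the circular orbit at r = 7.0312×10^8 km, v_c = √(μ/r) = 13.738 km/s.
Vis-viva on the transfer ellipse at r = 7.0312×10^8 km gives v_t = √[μ(2/r − 1/a_t)] = 9.6752 km/s.
Δv₁ = |v_t − v_c| = |9.6752 − 13.738| = 4.063 km/s.

Δv₁ = 4.06 km/s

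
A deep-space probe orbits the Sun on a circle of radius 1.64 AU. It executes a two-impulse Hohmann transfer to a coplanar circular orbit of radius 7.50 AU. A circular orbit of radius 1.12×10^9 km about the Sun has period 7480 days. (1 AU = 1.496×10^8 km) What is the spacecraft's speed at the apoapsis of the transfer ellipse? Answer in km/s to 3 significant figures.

From Kepler's third law T² = 4π²r³/μ at r = 1.12×10^9 km, T = 7480 days = 7480 × 86400 s = 6.46272×10^8 s: μ = 4π²r³/T² = 1.32795×10^11 km³/s².
In km: r₁ = 1.64 × 1.496×10^8 = 2.45344×10^8 km; r₂ = 7.50 × 1.496×10^8 = 1.122×10^9 km.
The Hohmann ellipse has a_t = (r₁ + r₂)/2 = 6.83672×10^8 km.
The apoapsis of the transfer ellipse is at r = 1.122×10^9 km.
From the vis-viva equation, v = √[μ(2/r − 1/a_t)] = 6.517 km/s.

v = 6.52 km/s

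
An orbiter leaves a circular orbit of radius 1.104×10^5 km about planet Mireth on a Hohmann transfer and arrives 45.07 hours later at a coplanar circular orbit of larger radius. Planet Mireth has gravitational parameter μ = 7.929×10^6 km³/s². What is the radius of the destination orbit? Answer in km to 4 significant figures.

Transfer time t = 45.07 hours = 1.62252×10^5 s, and t = π√(a_t³/μ).
So a_t = (μ t²/π²)^(1/3) = (7.929×10^6 × (1.62252×10^5)² / π²)^(1/3) = 2.7655×10^5 km.
Since a_t = (r₁ + r₂)/2, r₂ = 2a_t − r₁ = 2×2.7655×10^5 − 1.104×10^5 = 4.427×10^5 km.

r₂ = 4.427×10^5 km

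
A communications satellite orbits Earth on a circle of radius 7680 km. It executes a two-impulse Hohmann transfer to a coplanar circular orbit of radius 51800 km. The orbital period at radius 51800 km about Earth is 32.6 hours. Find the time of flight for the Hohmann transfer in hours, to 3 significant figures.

t = 7.09 hours

From Kepler's third law T² = 4π²r³/μ at r = 51800 km, T = 32.6 hours = 32.6 × 3600 s = 1.1736×10^5 s: μ = 4π²r³/T² = 3.98390×10^5 km³/s².
Semi-major axis of the transfer orbit: a_t = (7680 + 51800)/2 = 29740 km.
Half the transfer-orbit period gives t = π√(a_t³/μ) = 25530 s.
Converting: 25530 s ÷ 3600 s/hour = 7.09 hours.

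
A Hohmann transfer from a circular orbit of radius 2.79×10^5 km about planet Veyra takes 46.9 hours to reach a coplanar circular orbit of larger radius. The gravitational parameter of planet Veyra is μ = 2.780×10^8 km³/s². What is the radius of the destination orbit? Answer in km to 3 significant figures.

Transfer time t = 46.9 hours = 1.6884×10^5 s, and t = π√(a_t³/μ).
So a_t = (μ t²/π²)^(1/3) = (2.780×10^8 × (1.6884×10^5)² / π²)^(1/3) = 9.2946×10^5 km.
Since a_t = (r₁ + r₂)/2, r₂ = 2a_t − r₁ = 2×9.2946×10^5 − 2.790×10^5 = 1.57992×10^6 km.

r₂ = 1.58×10^6 km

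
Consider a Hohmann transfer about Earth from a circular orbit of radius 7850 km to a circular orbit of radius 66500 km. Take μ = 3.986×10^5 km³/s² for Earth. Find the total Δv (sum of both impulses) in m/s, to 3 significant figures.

Δv = 3730 m/s

Transfer-ellipse semi-major axis a_t = (r₁ + r₂)/2 = (7850 + 66500)/2 = 37175 km.
At r₁ the circular-orbit speed is v₁ = √(μ/r₁) = 7.126 km/s.
On the transfer ellipse at r₁, v² = μ(2/r − 1/a) gives v_p = √[μ(2/r₁ − 1/a_t)] = 9.531 km/s.
First burn Δv₁ = |v_p − v₁| = 2.405 km/s.
At r₂, v₂ = √(μ/r₂) = 2.448 km/s.
Transfer-orbit speed at r₂: v_a = √[μ(2/r₂ − 1/a_t)] = 1.125 km/s.
Second burn Δv₂ = |v₂ − v_a| = 1.323 km/s.
Total Δv = Δv₁ + Δv₂ = 3.728 km/s.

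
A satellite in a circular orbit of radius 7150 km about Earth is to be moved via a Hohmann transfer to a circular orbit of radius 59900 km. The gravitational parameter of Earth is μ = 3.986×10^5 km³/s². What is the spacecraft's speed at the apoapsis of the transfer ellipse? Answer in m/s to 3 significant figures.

v = 1190 m/s

Transfer-ellipse semi-major axis a_t = (r₁ + r₂)/2 = (7150 + 59900)/2 = 33525 km.
The apoapsis of the transfer ellipse is at r = 59900 km.
Applying v² = μ(2/r − 1/a_t): v = 1.191 km/s.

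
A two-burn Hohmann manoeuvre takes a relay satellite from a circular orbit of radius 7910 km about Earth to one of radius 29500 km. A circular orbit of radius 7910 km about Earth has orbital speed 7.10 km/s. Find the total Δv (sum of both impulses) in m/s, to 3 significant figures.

Δv = 3100 m/s

From the circular-orbit relation v² = μ/r at r = 7910 km: μ = v²r = (7.10)² × 7910 = 3.98743×10^5 km³/s².
Semi-major axis of the transfer orbit: a_t = (7910 + 29500)/2 = 18705 km.
At r₁ the circular-orbit speed is v₁ = √(μ/r₁) = 7.100 km/s.
On the transfer ellipse at r₁, vis-viva gives v_p = √[μ(2/r₁ − 1/a_t)] = 8.916 km/s.
First burn Δv₁ = |v_p − v₁| = 1.816 km/s.
At r₂, v₂ = √(μ/r₂) = 3.677 km/s.
Transfer-orbit speed at r₂: v_a = √[μ(2/r₂ − 1/a_t)] = 2.391 km/s.
Second burn Δv₂ = |v₂ − v_a| = 1.286 km/s.
Total Δv = Δv₁ + Δv₂ = 3.102 km/s.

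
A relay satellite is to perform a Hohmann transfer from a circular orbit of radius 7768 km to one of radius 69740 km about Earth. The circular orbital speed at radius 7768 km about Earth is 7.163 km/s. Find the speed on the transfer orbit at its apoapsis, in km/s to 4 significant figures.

From the circular-orbit relation v² = μ/r at r = 7768 km: μ = v²r = (7.163)² × 7768 = 3.98565×10^5 km³/s².
The Hohmann ellipse has a_t = (r₁ + r₂)/2 = 38754 km.
At apoapsis, r = 69740 km.
Applying v² = μ(2/r − 1/a_t): v = 1.070 km/s.

v = 1.070 km/s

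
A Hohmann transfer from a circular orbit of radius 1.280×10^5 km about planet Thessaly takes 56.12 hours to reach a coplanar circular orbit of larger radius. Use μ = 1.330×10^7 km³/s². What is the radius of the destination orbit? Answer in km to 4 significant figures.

Transfer time t = 56.12 hours = 2.02032×10^5 s, and t = π√(a_t³/μ).
So a_t = (μ t²/π²)^(1/3) = (1.330×10^7 × (2.02032×10^5)² / π²)^(1/3) = 3.8030×10^5 km.
Since a_t = (r₁ + r₂)/2, r₂ = 2a_t − r₁ = 2×3.8030×10^5 − 1.280×10^5 = 6.326×10^5 km.

r₂ = 6.326×10^5 km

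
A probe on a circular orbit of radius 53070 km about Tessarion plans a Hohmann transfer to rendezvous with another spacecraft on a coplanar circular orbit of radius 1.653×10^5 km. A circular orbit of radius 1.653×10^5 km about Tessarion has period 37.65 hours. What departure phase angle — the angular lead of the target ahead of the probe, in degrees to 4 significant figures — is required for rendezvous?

From Kepler's third law T² = 4π²r³/μ at r = 1.653×10^5 km, T = 37.65 hours = 37.65 × 3600 s = 1.3554×10^5 s: μ = 4π²r³/T² = 9.70607×10^6 km³/s².
Transfer-ellipse semi-major axis a_t = (r₁ + r₂)/2 = (53070 + 1.653×10^5)/2 = 1.09185×10^5 km.
The half-period of the transfer ellipse is t = π√(a_t³/μ) = 36381 s.
Target angular speed ω₂ = √(μ/r₂³) = 4.6357×10^-5 rad/s.
Angle swept by the target during transfer: ω₂·t = 1.6865 rad = 96.63°.
Arrival is 180° from departure on the ellipse, so φ = 180° − 96.63° = 83.37°.

φ = 83.37°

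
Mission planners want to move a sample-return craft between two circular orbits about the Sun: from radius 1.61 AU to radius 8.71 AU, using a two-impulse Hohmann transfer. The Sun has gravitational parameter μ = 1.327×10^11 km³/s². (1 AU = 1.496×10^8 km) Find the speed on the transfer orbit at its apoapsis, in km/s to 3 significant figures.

v = 5.64 km/s

In km: r₁ = 1.61 × 1.496×10^8 = 2.40856×10^8 km; r₂ = 8.71 × 1.496×10^8 = 1.303016×10^9 km.
Semi-major axis of the transfer orbit: a_t = (2.40856×10^8 + 1.303016×10^9)/2 = 7.71936×10^8 km.
At apoapsis, r = 1.303016×10^9 km.
Vis-viva: v = √[μ(2/r − 1/a_t)] = √[1.327×10^11 × (2/1.303016×10^9 − 1/7.71936×10^8)] = 5.637 km/s.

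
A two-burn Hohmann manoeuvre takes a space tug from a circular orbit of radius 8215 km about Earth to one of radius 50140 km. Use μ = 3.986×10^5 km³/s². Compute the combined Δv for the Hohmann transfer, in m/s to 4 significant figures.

Δv = 3489 m/s

Semi-major axis of the transfer orbit: a_t = (8215 + 50140)/2 = 29177.5 km.
At r₁ the circular-orbit speed is v₁ = √(μ/r₁) = 6.9657 km/s.
Transfer-orbit speed at r₁ (vis-viva equation): v_p = √[μ(2/r₁ − 1/a_t)] = 9.1313 km/s.
First burn Δv₁ = |v_p − v₁| = 2.166 km/s.
Circular speed at r₂: v₂ = √(μ/r₂) = 2.8195 km/s.
Transfer-orbit speed at r₂: v_a = √[μ(2/r₂ − 1/a_t)] = 1.4961 km/s.
Second burn Δv₂ = |v₂ − v_a| = 1.323 km/s.
Total Δv = Δv₁ + Δv₂ = 3.489 km/s.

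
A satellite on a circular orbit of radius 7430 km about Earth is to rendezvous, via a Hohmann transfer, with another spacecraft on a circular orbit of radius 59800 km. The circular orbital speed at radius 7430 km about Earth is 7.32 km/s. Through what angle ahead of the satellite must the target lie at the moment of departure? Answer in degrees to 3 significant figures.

From the circular-orbit relation v² = μ/r at r = 7430 km: μ = v²r = (7.32)² × 7430 = 3.98117×10^5 km³/s².
Semi-major axis of the transfer orbit: a_t = (7430 + 59800)/2 = 33615 km.
The half-period of the transfer ellipse is t = π√(a_t³/μ) = 30690 s.
Target angular speed ω₂ = √(μ/r₂³) = 4.315×10^-5 rad/s.
Angle swept by the target during transfer: ω₂·t = 1.324 rad = 75.86°.
The satellite traverses 180° on the transfer ellipse, so the target must lead by 180° − 75.86° = 104°.

φ = 104°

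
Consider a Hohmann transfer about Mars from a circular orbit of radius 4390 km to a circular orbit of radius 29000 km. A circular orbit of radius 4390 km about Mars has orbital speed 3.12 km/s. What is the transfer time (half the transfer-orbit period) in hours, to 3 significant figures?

From the circular-orbit relation v² = μ/r at r = 4390 km: μ = v²r = (3.12)² × 4390 = 42734.0 km³/s².
The Hohmann ellipse has a_t = (r₁ + r₂)/2 = 16695 km.
By Kepler's third law the transfer-orbit period is T = 2π√(a_t³/μ), so t = T/2 = 32780 s.
Converting: 32780 s ÷ 3600 s/hour = 9.11 hours.

t = 9.11 hours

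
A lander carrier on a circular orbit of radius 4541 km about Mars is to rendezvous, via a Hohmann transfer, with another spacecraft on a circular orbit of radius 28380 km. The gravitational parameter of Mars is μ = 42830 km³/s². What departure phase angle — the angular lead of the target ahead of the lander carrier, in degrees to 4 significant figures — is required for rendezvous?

Semi-major axis of the transfer orbit: a_t = (4541 + 28380)/2 = 16460.5 km.
The half-period of the transfer ellipse is t = π√(a_t³/μ) = 32058 s.
Target angular speed ω₂ = √(μ/r₂³) = 4.3287×10^-5 rad/s.
Angle swept by the target during transfer: ω₂·t = 1.3877 rad = 79.51°.
Arrival is 180° from departure on the ellipse, so φ = 180° − 79.51° = 100.5°.

φ = 100.5°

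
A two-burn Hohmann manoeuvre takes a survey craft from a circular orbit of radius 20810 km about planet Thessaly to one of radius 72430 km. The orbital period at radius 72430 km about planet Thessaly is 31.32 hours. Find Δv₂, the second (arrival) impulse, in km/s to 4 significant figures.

From Kepler's third law T² = 4π²r³/μ at r = 72430 km, T = 31.32 hours = 31.32 × 3600 s = 1.12752×10^5 s: μ = 4π²r³/T² = 1.17996×10^6 km³/s².
Semi-major axis of the transfer orbit: a_t = (20810 + 72430)/2 = 46620 km.
Circular speed at r = 72430 km: v_c = √(μ/r) = 4.0362 km/s.
Transfer-orbit speed at the same r (vis-viva, a = a_t): v_t = √[μ(2/r − 1/a_t)] = 2.6966 km/s.
Δv₂ = |v_t − v_c| = |2.6966 − 4.0362| = 1.340 km/s.

Δv₂ = 1.340 km/s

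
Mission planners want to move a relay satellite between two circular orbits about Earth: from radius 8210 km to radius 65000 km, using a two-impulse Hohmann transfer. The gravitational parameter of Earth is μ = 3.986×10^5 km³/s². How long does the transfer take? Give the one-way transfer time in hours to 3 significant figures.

t = 9.68 hours

The Hohmann ellipse has a_t = (r₁ + r₂)/2 = 36605 km.
By Kepler's third law the transfer-orbit period is T = 2π√(a_t³/μ), so t = T/2 = 34850 s.
Converting: 34850 s ÷ 3600 s/hour = 9.68 hours.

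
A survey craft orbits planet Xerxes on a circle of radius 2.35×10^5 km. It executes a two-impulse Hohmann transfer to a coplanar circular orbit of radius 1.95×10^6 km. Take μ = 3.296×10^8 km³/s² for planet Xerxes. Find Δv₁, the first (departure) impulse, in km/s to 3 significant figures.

Δv₁ = 12.6 km/s

Semi-major axis of the transfer orbit: a_t = (2.350×10^5 + 1.950×10^6)/2 = 1.0925×10^6 km.
Circular speed at r = 2.350×10^5 km: v_c = √(μ/r) = 37.45 km/s.
Vis-viva on the transfer ellipse at r = 2.350×10^5 km gives v_t = √[μ(2/r − 1/a_t)] = 50.03 km/s.
Δv₁ = |v_t − v_c| = |50.03 − 37.45| = 12.58 km/s.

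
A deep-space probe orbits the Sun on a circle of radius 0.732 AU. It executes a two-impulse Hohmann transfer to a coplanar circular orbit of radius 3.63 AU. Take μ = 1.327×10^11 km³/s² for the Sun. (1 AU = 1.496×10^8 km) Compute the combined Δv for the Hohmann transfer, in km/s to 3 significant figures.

Δv = 16.7 km/s

In km: r₁ = 0.732 × 1.496×10^8 = 1.095072×10^8 km; r₂ = 3.63 × 1.496×10^8 = 5.43048×10^8 km.
Semi-major axis of the transfer orbit: a_t = (1.095072×10^8 + 5.43048×10^8)/2 = 3.262776×10^8 km.
Circular speed at r₁: v₁ = √(μ/r₁) = √(1.327×10^11/1.095072×10^8) = 34.811 km/s.
Transfer-orbit speed at r₁ (vis-viva): v_p = √[μ(2/r₁ − 1/a_t)] = 44.910 km/s.
First burn Δv₁ = |v_p − v₁| = 10.099 km/s.
Circular speed at r₂: v₂ = √(μ/r₂) = 15.6321 km/s.
Transfer-orbit speed at r₂: v_a = √[μ(2/r₂ − 1/a_t)] = 9.05616 km/s.
Second burn Δv₂ = |v₂ − v_a| = 6.5759 km/s.
Total Δv = Δv₁ + Δv₂ = 16.67 km/s.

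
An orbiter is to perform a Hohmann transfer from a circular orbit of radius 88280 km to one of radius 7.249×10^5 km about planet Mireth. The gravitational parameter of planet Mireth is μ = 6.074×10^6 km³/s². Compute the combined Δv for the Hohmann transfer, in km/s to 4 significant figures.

Transfer-ellipse semi-major axis a_t = (r₁ + r₂)/2 = (88280 + 7.249×10^5)/2 = 4.0659×10^5 km.
At r₁ the circular-orbit speed is v₁ = √(μ/r₁) = 8.2948 km/s.
On the transfer ellipse at r₁, vis-viva equation gives v_p = √[μ(2/r₁ − 1/a_t)] = 11.076 km/s.
First burn Δv₁ = |v_p − v₁| = 2.781 km/s.
Circular speed at r₂: v₂ = √(μ/r₂) = 2.895 km/s.
Transfer-orbit speed at r₂: v_a = √[μ(2/r₂ − 1/a_t)] = 1.349 km/s.
Second burn Δv₂ = |v₂ − v_a| = 1.546 km/s.
Total Δv = Δv₁ + Δv₂ = 4.327 km/s.

Δv = 4.327 km/s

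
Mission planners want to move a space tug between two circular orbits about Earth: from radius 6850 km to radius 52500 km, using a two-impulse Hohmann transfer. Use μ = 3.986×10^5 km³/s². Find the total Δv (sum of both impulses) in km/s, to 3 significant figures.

Δv = 3.95 km/s

The Hohmann ellipse has a_t = (r₁ + r₂)/2 = 29675 km.
At r₁ the circular-orbit speed is v₁ = √(μ/r₁) = 7.6282 km/s.
Transfer-orbit speed at r₁ (v² = μ(2/r − 1/a)): v_p = √[μ(2/r₁ − 1/a_t)] = 10.146 km/s.
First burn Δv₁ = |v_p − v₁| = 2.518 km/s.
At r₂, v₂ = √(μ/r₂) = 2.75543 km/s.
Transfer-orbit speed at r₂: v_a = √[μ(2/r₂ − 1/a_t)] = 1.32385 km/s.
Second burn Δv₂ = |v₂ − v_a| = 1.432 km/s.
Total Δv = Δv₁ + Δv₂ = 3.950 km/s.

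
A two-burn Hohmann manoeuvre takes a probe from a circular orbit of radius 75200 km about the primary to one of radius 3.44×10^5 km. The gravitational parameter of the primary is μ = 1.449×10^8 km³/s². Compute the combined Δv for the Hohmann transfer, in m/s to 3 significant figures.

Δv = 20600 m/s

Transfer-ellipse semi-major axis a_t = (r₁ + r₂)/2 = (75200 + 3.440×10^5)/2 = 2.096×10^5 km.
Circular speed at r₁: v₁ = √(μ/r₁) = √(1.449×10^8/75200) = 43.90 km/s.
Transfer-orbit speed at r₁ (vis-viva equation): v_p = √[μ(2/r₁ − 1/a_t)] = 56.24 km/s.
First burn Δv₁ = |v_p − v₁| = 12.34 km/s.
Circular speed at r₂: v₂ = √(μ/r₂) = 20.52 km/s.
Transfer-orbit speed at r₂: v_a = √[μ(2/r₂ − 1/a_t)] = 12.29 km/s.
Second burn Δv₂ = |v₂ − v_a| = 8.230 km/s.
Δv = Δv₁ + Δv₂ = 12.34 + 8.230 = 20.57 km/s.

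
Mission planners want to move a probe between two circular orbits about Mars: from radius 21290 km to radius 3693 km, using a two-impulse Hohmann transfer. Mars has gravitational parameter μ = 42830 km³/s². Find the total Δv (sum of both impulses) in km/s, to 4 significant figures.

Semi-major axis of the transfer orbit: a_t = (21290 + 3693)/2 = 12491.5 km.
Circular speed at r₁: v₁ = √(μ/r₁) = √(42830/21290) = 1.41836 km/s.
Transfer-orbit speed at r₁ (v² = μ(2/r − 1/a)): v_a = √[μ(2/r₁ − 1/a_t)] = 0.771203 km/s.
First burn Δv₁ = |v_a − v₁| = 0.64716 km/s.
At r₂, v₂ = √(μ/r₂) = 3.40553 km/s.
Transfer-orbit speed at r₂: v_p = √[μ(2/r₂ − 1/a_t)] = 4.44595 km/s.
Second burn Δv₂ = |v₂ − v_p| = 1.0404 km/s.
Δv = Δv₁ + Δv₂ = 0.64716 + 1.0404 = 1.688 km/s.

Δv = 1.688 km/s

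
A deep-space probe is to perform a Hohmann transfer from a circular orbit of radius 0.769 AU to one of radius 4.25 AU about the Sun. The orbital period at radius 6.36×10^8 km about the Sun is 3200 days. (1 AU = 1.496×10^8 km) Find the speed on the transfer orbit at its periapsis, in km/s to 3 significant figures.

v = 44.2 km/s

From Kepler's third law T² = 4π²r³/μ at r = 6.36×10^8 km, T = 3200 days = 3200 × 86400 s = 2.7648×10^8 s: μ = 4π²r³/T² = 1.32863×10^11 km³/s².
In km: r₁ = 0.769 × 1.496×10^8 = 1.150424×10^8 km; r₂ = 4.25 × 1.496×10^8 = 6.358×10^8 km.
The Hohmann ellipse has a_t = (r₁ + r₂)/2 = 3.754212×10^8 km.
The periapsis of the transfer ellipse is at r = 1.150424×10^8 km.
Vis-viva: v = √[μ(2/r − 1/a_t)] = √[1.32863×10^11 × (2/1.150424×10^8 − 1/3.754212×10^8)] = 44.23 km/s.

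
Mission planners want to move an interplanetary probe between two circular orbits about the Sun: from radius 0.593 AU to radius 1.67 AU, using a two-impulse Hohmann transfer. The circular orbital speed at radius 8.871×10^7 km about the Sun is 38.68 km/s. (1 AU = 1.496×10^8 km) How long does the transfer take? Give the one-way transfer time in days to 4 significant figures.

t = 219.8 days

From the circular-orbit relation v² = μ/r at r = 8.871×10^7 km: μ = v²r = (38.68)² × 8.871×10^7 = 1.32723×10^11 km³/s².
In km: r₁ = 0.593 × 1.496×10^8 = 8.87128×10^7 km; r₂ = 1.67 × 1.496×10^8 = 2.49832×10^8 km.
Semi-major axis of the transfer orbit: a_t = (8.87128×10^7 + 2.49832×10^8)/2 = 1.692724×10^8 km.
Transfer time t = π√(a_t³/μ) = π√((1.692724×10^8)³ / 1.32723×10^11) = 1.899×10^7 s.
Converting: 1.899×10^7 s ÷ 86400 s/day = 219.8 days.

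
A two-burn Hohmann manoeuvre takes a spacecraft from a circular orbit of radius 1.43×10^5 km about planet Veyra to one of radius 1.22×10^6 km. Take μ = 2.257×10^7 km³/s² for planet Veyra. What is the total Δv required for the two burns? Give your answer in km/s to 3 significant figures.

Semi-major axis of the transfer orbit: a_t = (1.430×10^5 + 1.220×10^6)/2 = 6.815×10^5 km.
Circular speed at r₁: v₁ = √(μ/r₁) = √(2.257×10^7/1.430×10^5) = 12.563 km/s.
Transfer-orbit speed at r₁ (vis-viva equation): v_p = √[μ(2/r₁ − 1/a_t)] = 16.809 km/s.
First burn Δv₁ = |v_p − v₁| = 4.246 km/s.
Circular speed at r₂: v₂ = √(μ/r₂) = 4.301 km/s.
Transfer-orbit speed at r₂: v_a = √[μ(2/r₂ − 1/a_t)] = 1.970 km/s.
Second burn Δv₂ = |v₂ − v_a| = 2.331 km/s.
Δv = Δv₁ + Δv₂ = 4.246 + 2.331 = 6.577 km/s.

Δv = 6.58 km/s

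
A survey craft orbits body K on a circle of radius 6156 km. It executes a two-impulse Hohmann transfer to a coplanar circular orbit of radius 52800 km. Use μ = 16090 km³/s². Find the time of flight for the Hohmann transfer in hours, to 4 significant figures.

t = 34.82 hours

The Hohmann ellipse has a_t = (r₁ + r₂)/2 = 29478 km.
Transfer time t = π√(a_t³/μ) = π√((29478)³ / 16090) = 1.2535×10^5 s.
Converting: 1.2535×10^5 s ÷ 3600 s/hour = 34.82 hours.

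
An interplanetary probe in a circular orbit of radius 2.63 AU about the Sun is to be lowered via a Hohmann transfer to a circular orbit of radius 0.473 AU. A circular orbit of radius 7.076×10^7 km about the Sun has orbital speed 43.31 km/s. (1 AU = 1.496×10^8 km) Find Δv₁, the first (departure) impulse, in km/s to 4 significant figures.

Δv₁ = 8.226 km/s

From the circular-orbit relation v² = μ/r at r = 7.076×10^7 km: μ = v²r = (43.31)² × 7.076×10^7 = 1.32729×10^11 km³/s².
In km: r₁ = 2.63 × 1.496×10^8 = 3.93448×10^8 km; r₂ = 0.473 × 1.496×10^8 = 7.07608×10^7 km.
Semi-major axis of the transfer orbit: a_t = (3.93448×10^8 + 7.07608×10^7)/2 = 2.321044×10^8 km.
Circular speed at r = 3.93448×10^8 km: v_c = √(μ/r) = 18.367 km/s.
Vis-viva on the transfer ellipse at r = 3.93448×10^8 km gives v_t = √[μ(2/r − 1/a_t)] = 10.141 km/s.
Δv₁ = |v_t − v_c| = |10.141 − 18.367| = 8.226 km/s.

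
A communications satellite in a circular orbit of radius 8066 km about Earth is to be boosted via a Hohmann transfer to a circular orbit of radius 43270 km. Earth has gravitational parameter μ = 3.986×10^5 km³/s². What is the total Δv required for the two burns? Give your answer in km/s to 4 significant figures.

Δv = 3.431 km/s

Semi-major axis of the transfer orbit: a_t = (8066 + 43270)/2 = 25668 km.
Circular speed at r₁: v₁ = √(μ/r₁) = √(3.986×10^5/8066) = 7.030 km/s.
Transfer-orbit speed at r₁ (vis-viva): v_p = √[μ(2/r₁ − 1/a_t)] = 9.127 km/s.
First burn Δv₁ = |v_p − v₁| = 2.097 km/s.
At r₂, v₂ = √(μ/r₂) = 3.035 km/s.
Transfer-orbit speed at r₂: v_a = √[μ(2/r₂ − 1/a_t)] = 1.701 km/s.
Second burn Δv₂ = |v₂ − v_a| = 1.334 km/s.
Δv = Δv₁ + Δv₂ = 2.097 + 1.334 = 3.431 km/s.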